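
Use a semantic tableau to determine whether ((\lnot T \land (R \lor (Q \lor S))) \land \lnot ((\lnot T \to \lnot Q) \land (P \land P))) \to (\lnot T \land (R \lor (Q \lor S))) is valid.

Valid

Assume the negation and expand:
Initial set: {F (((\lnot T \land (R \lor (Q \lor S))) \land \lnot ((\lnot T \to \lnot Q) \land (P \land P))) \to (\lnot T \land (R \lor (Q \lor S))))}.
F (((\lnot T \land (R \lor (Q \lor S))) \land \lnot ((\lnot T \to \lnot Q) \land (P \land P))) \to (\lnot T \land (R \lor (Q \lor S)))): α-rule — add T ((\lnot T \land (R \lor (Q \lor S))) \land \lnot ((\lnot T \to \lnot Q) \land (P \land P))), F (\lnot T \land (R \lor (Q \lor S))).
T ((\lnot T \land (R \lor (Q \lor S))) \land \lnot ((\lnot T \to \lnot Q) \land (P \land P))): α-rule — add T (\lnot T \land (R \lor (Q \lor S))), T \lnot ((\lnot T \to \lnot Q) \land (P \land P)).
T (\lnot T \land (R \lor (Q \lor S))): α-rule — add T \lnot T, T (R \lor (Q \lor S)).
F (\lnot T \land (R \lor (Q \lor S))): β-rule — branch into F \lnot T  //  F (R \lor (Q \lor S)).
  branch 1 (add F \lnot T):
    × closes — contains both T and \lnot T.
  branch 2 (add F (R \lor (Q \lor S))):
    F (R \lor (Q \lor S)): α-rule — add F R, F (Q \lor S).
    F (Q \lor S): α-rule — add F Q, F S.
    T \lnot ((\lnot T \to \lnot Q) \land (P \land P)): β-rule — branch into F (\lnot T \to \lnot Q)  //  F (P \land P).
      branch 2.1 (add F (\lnot T \to \lnot Q)):
        F (\lnot T \to \lnot Q): α-rule — add T \lnot T, F \lnot Q.
        × closes — contains both Q and \lnot Q.
      branch 2.2 (add F (P \land P)):
        T (R \lor (Q \lor S)): β-rule — branch into T R  //  T (Q \lor S).
          branch 2.2.1 (add T R):
            × closes — contains both R and \lnot R.
          branch 2.2.2 (add T (Q \lor S)):
            F (P \land P): β-rule — branch into F P  //  F P.
              branch 2.2.2.1 (add F P):
                T (Q \lor S): β-rule — branch into T Q  //  T S.
                  branch 2.2.2.1.1 (add T Q):
                    × closes — contains both Q and \lnot Q.
                  branch 2.2.2.1.2 (add T S):
                    × closes — contains both S and \lnot S.
              branch 2.2.2.2 (add F P):
                T (Q \lor S): β-rule — branch into T Q  //  T S.
                  branch 2.2.2.2.1 (add T Q):
                    × closes — contains both Q and \lnot Q.
                  branch 2.2.2.2.2 (add T S):
                    × closes — contains both S and \lnot S.
All 7 branches close.
Every branch closed, so the negation is unsatisfiable and the formula is valid.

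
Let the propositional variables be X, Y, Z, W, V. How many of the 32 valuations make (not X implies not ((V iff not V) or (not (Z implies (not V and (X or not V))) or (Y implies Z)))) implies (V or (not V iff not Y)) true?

Initial set: {((not X implies not ((V iff not V) or (not (Z implies (not V and (X or not V))) or (Y implies Z)))) implies (V or (not V iff not Y)))}.
((not X implies not ((V iff not V) or (not (Z implies (not V and (X or not V))) or (Y implies Z)))) implies (V or (not V iff not Y))): β-rule — branch into not (not X implies not ((V iff not V) or (not (Z implies (not V and (X or not V))) or (Y implies Z))))  //  (V or (not V iff not Y)).
  branch 1 (add not (not X implies not ((V iff not V) or (not (Z implies (not V and (X or not V))) or (Y implies Z))))):
    not (not X implies not ((V iff not V) or (not (Z implies (not V and (X or not V))) or (Y implies Z)))): α-rule — add not X, not not ((V iff not V) or (not (Z implies (not V and (X or not V))) or (Y implies Z))).
    not not ((V iff not V) or (not (Z implies (not V and (X or not V))) or (Y implies Z))): β-rule — branch into (V iff not V)  //  (not (Z implies (not V and (X or not V))) or (Y implies Z)).
      branch 1.1 (add (V iff not V)):
        (V iff not V): β-rule — branch into V, not V  //  not V, not not V.
          branch 1.1.1 (add V, not V):
            × closes — contains both V and not V.
          branch 1.1.2 (add not V, not not V):
            × closes — contains both V and not V.
      branch 1.2 (add (not (Z implies (not V and (X or not V))) or (Y implies Z))):
        (not (Z implies (not V and (X or not V))) or (Y implies Z)): β-rule — branch into not (Z implies (not V and (X or not V)))  //  (Y implies Z).
          branch 1.2.1 (add not (Z implies (not V and (X or not V)))):
            not (Z implies (not V and (X or not V))): α-rule — add Z, not (not V and (X or not V)).
            not (not V and (X or not V)): β-rule — branch into not not V  //  not (X or not V).
              branch 1.2.1.1 (add not not V):
                ○ open, literals {V=true, X=false, Z=true}.
              branch 1.2.1.2 (add not (X or not V)):
                not (X or not V): α-rule — add not X, not not V.
                ○ open, literals {V=true, X=false, Z=true}.
          branch 1.2.2 (add (Y implies Z)):
            (Y implies Z): β-rule — branch into not Y  //  Z.
              branch 1.2.2.1 (add not Y):
                ○ open, literals {X=false, Y=false}.
              branch 1.2.2.2 (add Z):
                ○ open, literals {X=false, Z=true}.
  branch 2 (add (V or (not V iff not Y))):
    (V or (not V iff not Y)): β-rule — branch into V  //  (not V iff not Y).
      branch 2.1 (add V):
        ○ open, literals {V=true}.
      branch 2.2 (add (not V iff not Y)):
        (not V iff not Y): β-rule — branch into not V, not Y  //  not not V, not not Y.
          branch 2.2.1 (add not V, not Y):
            ○ open, literals {V=false, Y=false}.
          branch 2.2.2 (add not not V, not not Y):
            ○ open, literals {V=true, Y=true}.
2 branches closed, 7 open.
Each open branch fixes some atoms; the unmentioned ones are free. Counting distinct full assignments: branch {V=true, X=false, Z=true} (Y, W) contributes 4 new; branch {V=true, X=false, Z=true} (Y, W) contributes 0 new; branch {X=false, Y=false} (Z, W, V) contributes 6 new; branch {X=false, Z=true} (Y, W, V) contributes 2 new; branch {V=true} (X, Y, Z, W) contributes 10 new; branch {V=false, Y=false} (X, Z, W) contributes 4 new; branch {V=true, Y=true} (X, Z, W) contributes 0 new. Total: 26.

26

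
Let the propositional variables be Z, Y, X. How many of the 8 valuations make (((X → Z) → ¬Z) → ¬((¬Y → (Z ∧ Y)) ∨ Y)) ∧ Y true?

Initial set: {T ((((X → Z) → ¬Z) → ¬((¬Y → (Z ∧ Y)) ∨ Y)) ∧ Y)}.
T ((((X → Z) → ¬Z) → ¬((¬Y → (Z ∧ Y)) ∨ Y)) ∧ Y): α-rule — add T (((X → Z) → ¬Z) → ¬((¬Y → (Z ∧ Y)) ∨ Y)), T Y.
T (((X → Z) → ¬Z) → ¬((¬Y → (Z ∧ Y)) ∨ Y)): β-rule — branch into F ((X → Z) → ¬Z)  //  T ¬((¬Y → (Z ∧ Y)) ∨ Y).
  branch 1 (add F ((X → Z) → ¬Z)):
    F ((X → Z) → ¬Z): α-rule — add T (X → Z), F ¬Z.
    T (X → Z): β-rule — branch into F X  //  T Z.
      branch 1.1 (add F X):
        ○ open, literals {X=false, Y=true, Z=true}.
      branch 1.2 (add T Z):
        ○ open, literals {Y=true, Z=true}.
  branch 2 (add T ¬((¬Y → (Z ∧ Y)) ∨ Y)):
    T ¬((¬Y → (Z ∧ Y)) ∨ Y): α-rule — add F (¬Y → (Z ∧ Y)), F Y.
    × closes — contains both Y and ¬Y.
1 branch closed, 2 open.
Each open branch fixes some atoms; the unmentioned ones are free. Counting distinct full assignments: branch {X=false, Y=true, Z=true} (none free) contributes 1 new; branch {Y=true, Z=true} (X) contributes 1 new. Total: 2.

2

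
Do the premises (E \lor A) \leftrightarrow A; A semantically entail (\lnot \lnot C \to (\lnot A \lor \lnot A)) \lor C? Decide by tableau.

Initial set: {((E \lor A) \leftrightarrow A); A; \lnot ((\lnot \lnot C \to (\lnot A \lor \lnot A)) \lor C)}.
\lnot ((\lnot \lnot C \to (\lnot A \lor \lnot A)) \lor C): α-rule — add \lnot (\lnot \lnot C \to (\lnot A \lor \lnot A)), \lnot C.
\lnot (\lnot \lnot C \to (\lnot A \lor \lnot A)): α-rule — add \lnot \lnot C, \lnot (\lnot A \lor \lnot A).
\lnot \lnot C: drop double negation, giving C.
× closes — contains both C and \lnot C.
All 1 branch closes.
Every branch closed, so the premises entail the conclusion.

Yes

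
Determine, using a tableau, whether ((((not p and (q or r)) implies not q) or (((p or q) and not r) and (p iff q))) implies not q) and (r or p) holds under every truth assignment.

Assume the negation and expand:
Initial set: {F (((((not p and (q or r)) implies not q) or (((p or q) and not r) and (p iff q))) implies not q) and (r or p))}.
F (((((not p and (q or r)) implies not q) or (((p or q) and not r) and (p iff q))) implies not q) and (r or p)): β-rule — branch into F ((((not p and (q or r)) implies not q) or (((p or q) and not r) and (p iff q))) implies not q)  //  F (r or p).
  branch 1 (add F ((((not p and (q or r)) implies not q) or (((p or q) and not r) and (p iff q))) implies not q)):
    F ((((not p and (q or r)) implies not q) or (((p or q) and not r) and (p iff q))) implies not q): α-rule — add T (((not p and (q or r)) implies not q) or (((p or q) and not r) and (p iff q))), F not q.
    T (((not p and (q or r)) implies not q) or (((p or q) and not r) and (p iff q))): β-rule — branch into T ((not p and (q or r)) implies not q)  //  T (((p or q) and not r) and (p iff q)).
      branch 1.1 (add T ((not p and (q or r)) implies not q)):
        T ((not p and (q or r)) implies not q): β-rule — branch into F (not p and (q or r))  //  T not q.
          branch 1.1.1 (add F (not p and (q or r))):
            F (not p and (q or r)): β-rule — branch into F not p  //  F (q or r).
              branch 1.1.1.1 (add F not p):
                ○ open, literals {p=true, q=true}.
              branch 1.1.1.2 (add F (q or r)):
                F (q or r): α-rule — add F q, F r.
                × closes — contains both q and not q.
          branch 1.1.2 (add T not q):
            × closes — contains both q and not q.
      branch 1.2 (add T (((p or q) and not r) and (p iff q))):
        T (((p or q) and not r) and (p iff q)): α-rule — add T ((p or q) and not r), T (p iff q).
        T ((p or q) and not r): α-rule — add T (p or q), T not r.
        T (p iff q): β-rule — branch into T p, T q  //  F p, F q.
          branch 1.2.1 (add T p, T q):
            T (p or q): β-rule — branch into T p  //  T q.
              branch 1.2.1.1 (add T p):
                ○ open, literals {p=true, q=true, r=false}.
              branch 1.2.1.2 (add T q):
                ○ open, literals {p=true, q=true, r=false}.
          branch 1.2.2 (add F p, F q):
            × closes — contains both q and not q.
  branch 2 (add F (r or p)):
    F (r or p): α-rule — add F r, F p.
    ○ open, literals {p=false, r=false}.
3 branches closed, 4 open.
An open branch gives a countermodel: p=true, q=true (unmentioned atoms arbitrary); under it the original formula is false.

Not valid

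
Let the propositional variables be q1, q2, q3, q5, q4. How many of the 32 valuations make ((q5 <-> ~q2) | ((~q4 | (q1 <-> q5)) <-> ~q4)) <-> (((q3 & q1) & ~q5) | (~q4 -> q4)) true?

14

Initial set: {(((q5 <-> ~q2) | ((~q4 | (q1 <-> q5)) <-> ~q4)) <-> (((q3 & q1) & ~q5) | (~q4 -> q4)))}.
(((q5 <-> ~q2) | ((~q4 | (q1 <-> q5)) <-> ~q4)) <-> (((q3 & q1) & ~q5) | (~q4 -> q4))): β-rule — branch into ((q5 <-> ~q2) | ((~q4 | (q1 <-> q5)) <-> ~q4)), (((q3 & q1) & ~q5) | (~q4 -> q4))  //  ~((q5 <-> ~q2) | ((~q4 | (q1 <-> q5)) <-> ~q4)), ~(((q3 & q1) & ~q5) | (~q4 -> q4)).
  branch 1 (add ((q5 <-> ~q2) | ((~q4 | (q1 <-> q5)) <-> ~q4)), (((q3 & q1) & ~q5) | (~q4 -> q4))):
    ((q5 <-> ~q2) | ((~q4 | (q1 <-> q5)) <-> ~q4)): β-rule — branch into (q5 <-> ~q2)  //  ((~q4 | (q1 <-> q5)) <-> ~q4).
      branch 1.1 (add (q5 <-> ~q2)):
        (((q3 & q1) & ~q5) | (~q4 -> q4)): β-rule — branch into ((q3 & q1) & ~q5)  //  (~q4 -> q4).
          branch 1.1.1 (add ((q3 & q1) & ~q5)):
            ((q3 & q1) & ~q5): α-rule — add (q3 & q1), ~q5.
            (q3 & q1): α-rule — add q3, q1.
            (q5 <-> ~q2): β-rule — branch into q5, ~q2  //  ~q5, ~~q2.
              branch 1.1.1.1 (add q5, ~q2):
                × closes — contains both q5 and ~q5.
              branch 1.1.1.2 (add ~q5, ~~q2):
                ○ open, literals {q1=1, q2=1, q3=1, q5=0}.
          branch 1.1.2 (add (~q4 -> q4)):
            (q5 <-> ~q2): β-rule — branch into q5, ~q2  //  ~q5, ~~q2.
              branch 1.1.2.1 (add q5, ~q2):
                (~q4 -> q4): β-rule — branch into ~~q4  //  q4.
                  branch 1.1.2.1.1 (add ~~q4):
                    ○ open, literals {q2=0, q4=1, q5=1}.
                  branch 1.1.2.1.2 (add q4):
                    ○ open, literals {q2=0, q4=1, q5=1}.
              branch 1.1.2.2 (add ~q5, ~~q2):
                (~q4 -> q4): β-rule — branch into ~~q4  //  q4.
                  branch 1.1.2.2.1 (add ~~q4):
                    ○ open, literals {q2=1, q4=1, q5=0}.
                  branch 1.1.2.2.2 (add q4):
                    ○ open, literals {q2=1, q4=1, q5=0}.
      branch 1.2 (add ((~q4 | (q1 <-> q5)) <-> ~q4)):
        (((q3 & q1) & ~q5) | (~q4 -> q4)): β-rule — branch into ((q3 & q1) & ~q5)  //  (~q4 -> q4).
          branch 1.2.1 (add ((q3 & q1) & ~q5)):
            ((q3 & q1) & ~q5): α-rule — add (q3 & q1), ~q5.
            (q3 & q1): α-rule — add q3, q1.
            ((~q4 | (q1 <-> q5)) <-> ~q4): β-rule — branch into (~q4 | (q1 <-> q5)), ~q4  //  ~(~q4 | (q1 <-> q5)), ~~q4.
              branch 1.2.1.1 (add (~q4 | (q1 <-> q5)), ~q4):
                (~q4 | (q1 <-> q5)): β-rule — branch into ~q4  //  (q1 <-> q5).
                  branch 1.2.1.1.1 (add ~q4):
                    ○ open, literals {q1=1, q3=1, q4=0, q5=0}.
                  branch 1.2.1.1.2 (add (q1 <-> q5)):
                    (q1 <-> q5): β-rule — branch into q1, q5  //  ~q1, ~q5.
                      branch 1.2.1.1.2.1 (add q1, q5):
                        × closes — contains both q5 and ~q5.
                      branch 1.2.1.1.2.2 (add ~q1, ~q5):
                        × closes — contains both q1 and ~q1.
              branch 1.2.1.2 (add ~(~q4 | (q1 <-> q5)), ~~q4):
                ~(~q4 | (q1 <-> q5)): α-rule — add ~~q4, ~(q1 <-> q5).
                ~(q1 <-> q5): β-rule — branch into q1, ~q5  //  ~q1, q5.
                  branch 1.2.1.2.1 (add q1, ~q5):
                    ○ open, literals {q1=1, q3=1, q4=1, q5=0}.
                  branch 1.2.1.2.2 (add ~q1, q5):
                    × closes — contains both q1 and ~q1.
          branch 1.2.2 (add (~q4 -> q4)):
            ((~q4 | (q1 <-> q5)) <-> ~q4): β-rule — branch into (~q4 | (q1 <-> q5)), ~q4  //  ~(~q4 | (q1 <-> q5)), ~~q4.
              branch 1.2.2.1 (add (~q4 | (q1 <-> q5)), ~q4):
                (~q4 -> q4): β-rule — branch into ~~q4  //  q4.
                  branch 1.2.2.1.1 (add ~~q4):
                    × closes — contains both q4 and ~q4.
                  branch 1.2.2.1.2 (add q4):
                    × closes — contains both q4 and ~q4.
              branch 1.2.2.2 (add ~(~q4 | (q1 <-> q5)), ~~q4):
                ~(~q4 | (q1 <-> q5)): α-rule — add ~~q4, ~(q1 <-> q5).
                (~q4 -> q4): β-rule — branch into ~~q4  //  q4.
                  branch 1.2.2.2.1 (add ~~q4):
                    ~(q1 <-> q5): β-rule — branch into q1, ~q5  //  ~q1, q5.
                      branch 1.2.2.2.1.1 (add q1, ~q5):
                        ○ open, literals {q1=1, q4=1, q5=0}.
                      branch 1.2.2.2.1.2 (add ~q1, q5):
                        ○ open, literals {q1=0, q4=1, q5=1}.
                  branch 1.2.2.2.2 (add q4):
                    ~(q1 <-> q5): β-rule — branch into q1, ~q5  //  ~q1, q5.
                      branch 1.2.2.2.2.1 (add q1, ~q5):
                        ○ open, literals {q1=1, q4=1, q5=0}.
                      branch 1.2.2.2.2.2 (add ~q1, q5):
                        ○ open, literals {q1=0, q4=1, q5=1}.
  branch 2 (add ~((q5 <-> ~q2) | ((~q4 | (q1 <-> q5)) <-> ~q4)), ~(((q3 & q1) & ~q5) | (~q4 -> q4))):
    ~((q5 <-> ~q2) | ((~q4 | (q1 <-> q5)) <-> ~q4)): α-rule — add ~(q5 <-> ~q2), ~((~q4 | (q1 <-> q5)) <-> ~q4).
    ~(((q3 & q1) & ~q5) | (~q4 -> q4)): α-rule — add ~((q3 & q1) & ~q5), ~(~q4 -> q4).
    ~(~q4 -> q4): α-rule — add ~q4, ~q4.
    ~(q5 <-> ~q2): β-rule — branch into q5, ~~q2  //  ~q5, ~q2.
      branch 2.1 (add q5, ~~q2):
        ~((~q4 | (q1 <-> q5)) <-> ~q4): β-rule — branch into (~q4 | (q1 <-> q5)), ~~q4  //  ~(~q4 | (q1 <-> q5)), ~q4.
          branch 2.1.1 (add (~q4 | (q1 <-> q5)), ~~q4):
            × closes — contains both q4 and ~q4.
          branch 2.1.2 (add ~(~q4 | (q1 <-> q5)), ~q4):
            ~(~q4 | (q1 <-> q5)): α-rule — add ~~q4, ~(q1 <-> q5).
            × closes — contains both q4 and ~q4.
      branch 2.2 (add ~q5, ~q2):
        ~((~q4 | (q1 <-> q5)) <-> ~q4): β-rule — branch into (~q4 | (q1 <-> q5)), ~~q4  //  ~(~q4 | (q1 <-> q5)), ~q4.
          branch 2.2.1 (add (~q4 | (q1 <-> q5)), ~~q4):
            × closes — contains both q4 and ~q4.
          branch 2.2.2 (add ~(~q4 | (q1 <-> q5)), ~q4):
            ~(~q4 | (q1 <-> q5)): α-rule — add ~~q4, ~(q1 <-> q5).
            × closes — contains both q4 and ~q4.
10 branches closed, 11 open.
Each open branch fixes some atoms; the unmentioned ones are free. Counting distinct full assignments: branch {q1=1, q2=1, q3=1, q5=0} (q4) contributes 2 new; branch {q2=0, q4=1, q5=1} (q1, q3) contributes 4 new; branch {q2=0, q4=1, q5=1} (q1, q3) contributes 0 new; branch {q2=1, q4=1, q5=0} (q1, q3) contributes 3 new; branch {q2=1, q4=1, q5=0} (q1, q3) contributes 0 new; branch {q1=1, q3=1, q4=0, q5=0} (q2) contributes 1 new; branch {q1=1, q3=1, q4=1, q5=0} (q2) contributes 1 new; branch {q1=1, q4=1, q5=0} (q2, q3) contributes 1 new; branch {q1=0, q4=1, q5=1} (q2, q3) contributes 2 new; branch {q1=1, q4=1, q5=0} (q2, q3) contributes 0 new; branch {q1=0, q4=1, q5=1} (q2, q3) contributes 0 new. Total: 14.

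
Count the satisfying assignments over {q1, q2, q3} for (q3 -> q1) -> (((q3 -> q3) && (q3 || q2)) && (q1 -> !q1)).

Initial set: {((q3 -> q1) -> (((q3 -> q3) && (q3 || q2)) && (q1 -> !q1)))}.
((q3 -> q1) -> (((q3 -> q3) && (q3 || q2)) && (q1 -> !q1))): β-rule — branch into !(q3 -> q1)  //  (((q3 -> q3) && (q3 || q2)) && (q1 -> !q1)).
  branch 1 (add !(q3 -> q1)):
    !(q3 -> q1): α-rule — add q3, !q1.
    ○ open, literals {q1=F, q3=T}.
  branch 2 (add (((q3 -> q3) && (q3 || q2)) && (q1 -> !q1))):
    (((q3 -> q3) && (q3 || q2)) && (q1 -> !q1)): α-rule — add ((q3 -> q3) && (q3 || q2)), (q1 -> !q1).
    ((q3 -> q3) && (q3 || q2)): α-rule — add (q3 -> q3), (q3 || q2).
    (q1 -> !q1): β-rule — branch into !q1  //  !q1.
      branch 2.1 (add !q1):
        (q3 -> q3): β-rule — branch into !q3  //  q3.
          branch 2.1.1 (add !q3):
            (q3 || q2): β-rule — branch into q3  //  q2.
              branch 2.1.1.1 (add q3):
                × closes — contains both q3 and !q3.
              branch 2.1.1.2 (add q2):
                ○ open, literals {q1=F, q2=T, q3=F}.
          branch 2.1.2 (add q3):
            (q3 || q2): β-rule — branch into q3  //  q2.
              branch 2.1.2.1 (add q3):
                ○ open, literals {q1=F, q3=T}.
              branch 2.1.2.2 (add q2):
                ○ open, literals {q1=F, q2=T, q3=T}.
      branch 2.2 (add !q1):
        (q3 -> q3): β-rule — branch into !q3  //  q3.
          branch 2.2.1 (add !q3):
            (q3 || q2): β-rule — branch into q3  //  q2.
              branch 2.2.1.1 (add q3):
                × closes — contains both q3 and !q3.
              branch 2.2.1.2 (add q2):
                ○ open, literals {q1=F, q2=T, q3=F}.
          branch 2.2.2 (add q3):
            (q3 || q2): β-rule — branch into q3  //  q2.
              branch 2.2.2.1 (add q3):
                ○ open, literals {q1=F, q3=T}.
              branch 2.2.2.2 (add q2):
                ○ open, literals {q1=F, q2=T, q3=T}.
2 branches closed, 7 open.
Each open branch fixes some atoms; the unmentioned ones are free. Counting distinct full assignments: branch {q1=F, q3=T} (q2) contributes 2 new; branch {q1=F, q2=T, q3=F} (none free) contributes 1 new; branch {q1=F, q3=T} (q2) contributes 0 new; branch {q1=F, q2=T, q3=T} (none free) contributes 0 new; branch {q1=F, q2=T, q3=F} (none free) contributes 0 new; branch {q1=F, q3=T} (q2) contributes 0 new; branch {q1=F, q2=T, q3=T} (none free) contributes 0 new. Total: 3.

3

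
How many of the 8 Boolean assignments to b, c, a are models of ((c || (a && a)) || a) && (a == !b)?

3

Initial set: {(((c || (a && a)) || a) && (a == !b))}.
(((c || (a && a)) || a) && (a == !b)): α-rule — add ((c || (a && a)) || a), (a == !b).
((c || (a && a)) || a): β-rule — branch into (c || (a && a))  //  a.
  branch 1 (add (c || (a && a))):
    (a == !b): β-rule — branch into a, !b  //  !a, !!b.
      branch 1.1 (add a, !b):
        (c || (a && a)): β-rule — branch into c  //  (a && a).
          branch 1.1.1 (add c):
            ○ open, literals {a=T, b=F, c=T}.
          branch 1.1.2 (add (a && a)):
            (a && a): α-rule — add a, a.
            ○ open, literals {a=T, b=F}.
      branch 1.2 (add !a, !!b):
        (c || (a && a)): β-rule — branch into c  //  (a && a).
          branch 1.2.1 (add c):
            ○ open, literals {a=F, b=T, c=T}.
          branch 1.2.2 (add (a && a)):
            (a && a): α-rule — add a, a.
            × closes — contains both a and !a.
  branch 2 (add a):
    (a == !b): β-rule — branch into a, !b  //  !a, !!b.
      branch 2.1 (add a, !b):
        ○ open, literals {a=T, b=F}.
      branch 2.2 (add !a, !!b):
        × closes — contains both a and !a.
2 branches closed, 4 open.
Each open branch fixes some atoms; the unmentioned ones are free. Counting distinct full assignments: branch {a=T, b=F, c=T} (none free) contributes 1 new; branch {a=T, b=F} (c) contributes 1 new; branch {a=F, b=T, c=T} (none free) contributes 1 new; branch {a=T, b=F} (c) contributes 0 new. Total: 3.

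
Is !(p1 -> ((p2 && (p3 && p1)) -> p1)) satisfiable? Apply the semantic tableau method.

Unsatisfiable

Initial set: {!(p1 -> ((p2 && (p3 && p1)) -> p1))}.
!(p1 -> ((p2 && (p3 && p1)) -> p1)): α-rule — add p1, !((p2 && (p3 && p1)) -> p1).
!((p2 && (p3 && p1)) -> p1): α-rule — add (p2 && (p3 && p1)), !p1.
× closes — contains both p1 and !p1.
All 1 branch closes.
Every branch closed; the formula is unsatisfiable.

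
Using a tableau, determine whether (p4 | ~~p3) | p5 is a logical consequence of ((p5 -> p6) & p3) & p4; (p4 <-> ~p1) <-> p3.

Yes

Initial set: {(((p5 -> p6) & p3) & p4); ((p4 <-> ~p1) <-> p3); ~((p4 | ~~p3) | p5)}.
(((p5 -> p6) & p3) & p4): α-rule — add ((p5 -> p6) & p3), p4.
~((p4 | ~~p3) | p5): α-rule — add ~(p4 | ~~p3), ~p5.
((p5 -> p6) & p3): α-rule — add (p5 -> p6), p3.
~(p4 | ~~p3): α-rule — add ~p4, ~~~p3.
× closes — contains both p4 and ~p4.
All 1 branch closes.
Every branch closed, so the premises entail the conclusion.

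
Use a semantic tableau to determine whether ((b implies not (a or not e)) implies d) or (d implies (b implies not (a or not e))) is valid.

Assume the negation and expand:
Initial set: {not (((b implies not (a or not e)) implies d) or (d implies (b implies not (a or not e))))}.
not (((b implies not (a or not e)) implies d) or (d implies (b implies not (a or not e)))): α-rule — add not ((b implies not (a or not e)) implies d), not (d implies (b implies not (a or not e))).
not ((b implies not (a or not e)) implies d): α-rule — add (b implies not (a or not e)), not d.
not (d implies (b implies not (a or not e))): α-rule — add d, not (b implies not (a or not e)).
× closes — contains both d and not d.
All 1 branch closes.
Every branch closed, so the negation is unsatisfiable and the formula is valid.

Valid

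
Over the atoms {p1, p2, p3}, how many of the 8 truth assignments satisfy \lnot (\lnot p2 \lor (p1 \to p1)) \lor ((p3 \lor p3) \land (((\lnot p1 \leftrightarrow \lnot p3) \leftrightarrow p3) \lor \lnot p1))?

Initial set: {(\lnot (\lnot p2 \lor (p1 \to p1)) \lor ((p3 \lor p3) \land (((\lnot p1 \leftrightarrow \lnot p3) \leftrightarrow p3) \lor \lnot p1)))}.
(\lnot (\lnot p2 \lor (p1 \to p1)) \lor ((p3 \lor p3) \land (((\lnot p1 \leftrightarrow \lnot p3) \leftrightarrow p3) \lor \lnot p1))): β-rule — branch into \lnot (\lnot p2 \lor (p1 \to p1))  //  ((p3 \lor p3) \land (((\lnot p1 \leftrightarrow \lnot p3) \leftrightarrow p3) \lor \lnot p1)).
  branch 1 (add \lnot (\lnot p2 \lor (p1 \to p1))):
    \lnot (\lnot p2 \lor (p1 \to p1)): α-rule — add \lnot \lnot p2, \lnot (p1 \to p1).
    \lnot (p1 \to p1): α-rule — add p1, \lnot p1.
    × closes — contains both p1 and \lnot p1.
  branch 2 (add ((p3 \lor p3) \land (((\lnot p1 \leftrightarrow \lnot p3) \leftrightarrow p3) \lor \lnot p1))):
    ((p3 \lor p3) \land (((\lnot p1 \leftrightarrow \lnot p3) \leftrightarrow p3) \lor \lnot p1)): α-rule — add (p3 \lor p3), (((\lnot p1 \leftrightarrow \lnot p3) \leftrightarrow p3) \lor \lnot p1).
    (p3 \lor p3): β-rule — branch into p3  //  p3.
      branch 2.1 (add p3):
        (((\lnot p1 \leftrightarrow \lnot p3) \leftrightarrow p3) \lor \lnot p1): β-rule — branch into ((\lnot p1 \leftrightarrow \lnot p3) \leftrightarrow p3)  //  \lnot p1.
          branch 2.1.1 (add ((\lnot p1 \leftrightarrow \lnot p3) \leftrightarrow p3)):
            ((\lnot p1 \leftrightarrow \lnot p3) \leftrightarrow p3): β-rule — branch into (\lnot p1 \leftrightarrow \lnot p3), p3  //  \lnot (\lnot p1 \leftrightarrow \lnot p3), \lnot p3.
              branch 2.1.1.1 (add (\lnot p1 \leftrightarrow \lnot p3), p3):
                (\lnot p1 \leftrightarrow \lnot p3): β-rule — branch into \lnot p1, \lnot p3  //  \lnot \lnot p1, \lnot \lnot p3.
                  branch 2.1.1.1.1 (add \lnot p1, \lnot p3):
                    × closes — contains both p3 and \lnot p3.
                  branch 2.1.1.1.2 (add \lnot \lnot p1, \lnot \lnot p3):
                    ○ open, literals {p1=T, p3=T}.
              branch 2.1.1.2 (add \lnot (\lnot p1 \leftrightarrow \lnot p3), \lnot p3):
                × closes — contains both p3 and \lnot p3.
          branch 2.1.2 (add \lnot p1):
            ○ open, literals {p1=F, p3=T}.
      branch 2.2 (add p3):
        (((\lnot p1 \leftrightarrow \lnot p3) \leftrightarrow p3) \lor \lnot p1): β-rule — branch into ((\lnot p1 \leftrightarrow \lnot p3) \leftrightarrow p3)  //  \lnot p1.
          branch 2.2.1 (add ((\lnot p1 \leftrightarrow \lnot p3) \leftrightarrow p3)):
            ((\lnot p1 \leftrightarrow \lnot p3) \leftrightarrow p3): β-rule — branch into (\lnot p1 \leftrightarrow \lnot p3), p3  //  \lnot (\lnot p1 \leftrightarrow \lnot p3), \lnot p3.
              branch 2.2.1.1 (add (\lnot p1 \leftrightarrow \lnot p3), p3):
                (\lnot p1 \leftrightarrow \lnot p3): β-rule — branch into \lnot p1, \lnot p3  //  \lnot \lnot p1, \lnot \lnot p3.
                  branch 2.2.1.1.1 (add \lnot p1, \lnot p3):
                    × closes — contains both p3 and \lnot p3.
                  branch 2.2.1.1.2 (add \lnot \lnot p1, \lnot \lnot p3):
                    ○ open, literals {p1=T, p3=T}.
              branch 2.2.1.2 (add \lnot (\lnot p1 \leftrightarrow \lnot p3), \lnot p3):
                × closes — contains both p3 and \lnot p3.
          branch 2.2.2 (add \lnot p1):
            ○ open, literals {p1=F, p3=T}.
5 branches closed, 4 open.
Each open branch fixes some atoms; the unmentioned ones are free. Counting distinct full assignments: branch {p1=T, p3=T} (p2) contributes 2 new; branch {p1=F, p3=T} (p2) contributes 2 new; branch {p1=T, p3=T} (p2) contributes 0 new; branch {p1=F, p3=T} (p2) contributes 0 new. Total: 4.

4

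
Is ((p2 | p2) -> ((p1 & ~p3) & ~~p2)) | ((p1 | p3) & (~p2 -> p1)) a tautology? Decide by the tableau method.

Assume the negation and expand:
Initial set: {~(((p2 | p2) -> ((p1 & ~p3) & ~~p2)) | ((p1 | p3) & (~p2 -> p1)))}.
~(((p2 | p2) -> ((p1 & ~p3) & ~~p2)) | ((p1 | p3) & (~p2 -> p1))): α-rule — add ~((p2 | p2) -> ((p1 & ~p3) & ~~p2)), ~((p1 | p3) & (~p2 -> p1)).
~((p2 | p2) -> ((p1 & ~p3) & ~~p2)): α-rule — add (p2 | p2), ~((p1 & ~p3) & ~~p2).
~((p1 | p3) & (~p2 -> p1)): β-rule — branch into ~(p1 | p3)  //  ~(~p2 -> p1).
  branch 1 (add ~(p1 | p3)):
    ~(p1 | p3): α-rule — add ~p1, ~p3.
    (p2 | p2): β-rule — branch into p2  //  p2.
      branch 1.1 (add p2):
        ~((p1 & ~p3) & ~~p2): β-rule — branch into ~(p1 & ~p3)  //  ~~~p2.
          branch 1.1.1 (add ~(p1 & ~p3)):
            ~(p1 & ~p3): β-rule — branch into ~p1  //  ~~p3.
              branch 1.1.1.1 (add ~p1):
                ○ open, literals {p1=F, p2=T, p3=F}.
              branch 1.1.1.2 (add ~~p3):
                × closes — contains both p3 and ~p3.
          branch 1.1.2 (add ~~~p2):
            ~~~p2: drop double negation, giving ~p2.
            × closes — contains both p2 and ~p2.
      branch 1.2 (add p2):
        ~((p1 & ~p3) & ~~p2): β-rule — branch into ~(p1 & ~p3)  //  ~~~p2.
          branch 1.2.1 (add ~(p1 & ~p3)):
            ~(p1 & ~p3): β-rule — branch into ~p1  //  ~~p3.
              branch 1.2.1.1 (add ~p1):
                ○ open, literals {p1=F, p2=T, p3=F}.
              branch 1.2.1.2 (add ~~p3):
                × closes — contains both p3 and ~p3.
          branch 1.2.2 (add ~~~p2):
            ~~~p2: drop double negation, giving ~p2.
            × closes — contains both p2 and ~p2.
  branch 2 (add ~(~p2 -> p1)):
    ~(~p2 -> p1): α-rule — add ~p2, ~p1.
    (p2 | p2): β-rule — branch into p2  //  p2.
      branch 2.1 (add p2):
        × closes — contains both p2 and ~p2.
      branch 2.2 (add p2):
        × closes — contains both p2 and ~p2.
6 branches closed, 2 open.
An open branch gives a countermodel: p1=F, p2=T, p3=F (unmentioned atoms arbitrary); under it the original formula is false.

Not valid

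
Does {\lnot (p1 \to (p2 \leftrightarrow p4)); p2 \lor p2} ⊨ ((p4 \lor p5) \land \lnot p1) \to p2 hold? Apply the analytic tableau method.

Initial set: {T \lnot (p1 \to (p2 \leftrightarrow p4)); T (p2 \lor p2); F (((p4 \lor p5) \land \lnot p1) \to p2)}.
T \lnot (p1 \to (p2 \leftrightarrow p4)): α-rule — add T p1, F (p2 \leftrightarrow p4).
F (((p4 \lor p5) \land \lnot p1) \to p2): α-rule — add T ((p4 \lor p5) \land \lnot p1), F p2.
T ((p4 \lor p5) \land \lnot p1): α-rule — add T (p4 \lor p5), T \lnot p1.
× closes — contains both p1 and \lnot p1.
All 1 branch closes.
Every branch closed, so the premises entail the conclusion.

Yes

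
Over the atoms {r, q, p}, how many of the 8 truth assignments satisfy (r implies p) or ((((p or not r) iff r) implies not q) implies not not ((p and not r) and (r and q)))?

6

Initial set: {((r implies p) or ((((p or not r) iff r) implies not q) implies not not ((p and not r) and (r and q))))}.
((r implies p) or ((((p or not r) iff r) implies not q) implies not not ((p and not r) and (r and q)))): β-rule — branch into (r implies p)  //  ((((p or not r) iff r) implies not q) implies not not ((p and not r) and (r and q))).
  branch 1 (add (r implies p)):
    (r implies p): β-rule — branch into not r  //  p.
      branch 1.1 (add not r):
        ○ open, literals {r=F}.
      branch 1.2 (add p):
        ○ open, literals {p=T}.
  branch 2 (add ((((p or not r) iff r) implies not q) implies not not ((p and not r) and (r and q)))):
    ((((p or not r) iff r) implies not q) implies not not ((p and not r) and (r and q))): β-rule — branch into not (((p or not r) iff r) implies not q)  //  not not ((p and not r) and (r and q)).
      branch 2.1 (add not (((p or not r) iff r) implies not q)):
        not (((p or not r) iff r) implies not q): α-rule — add ((p or not r) iff r), not not q.
        ((p or not r) iff r): β-rule — branch into (p or not r), r  //  not (p or not r), not r.
          branch 2.1.1 (add (p or not r), r):
            (p or not r): β-rule — branch into p  //  not r.
              branch 2.1.1.1 (add p):
                ○ open, literals {p=T, q=T, r=T}.
              branch 2.1.1.2 (add not r):
                × closes — contains both r and not r.
          branch 2.1.2 (add not (p or not r), not r):
            not (p or not r): α-rule — add not p, not not r.
            × closes — contains both r and not r.
      branch 2.2 (add not not ((p and not r) and (r and q))):
        not not ((p and not r) and (r and q)): drop double negation, giving ((p and not r) and (r and q)).
        ((p and not r) and (r and q)): α-rule — add (p and not r), (r and q).
        (p and not r): α-rule — add p, not r.
        (r and q): α-rule — add r, q.
        × closes — contains both r and not r.
3 branches closed, 3 open.
Each open branch fixes some atoms; the unmentioned ones are free. Counting distinct full assignments: branch {r=F} (q, p) contributes 4 new; branch {p=T} (r, q) contributes 2 new; branch {p=T, q=T, r=T} (none free) contributes 0 new. Total: 6.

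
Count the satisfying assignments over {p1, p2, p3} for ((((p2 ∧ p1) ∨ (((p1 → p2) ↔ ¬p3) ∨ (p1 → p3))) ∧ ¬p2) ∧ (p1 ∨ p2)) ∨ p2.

Initial set: {(((((p2 ∧ p1) ∨ (((p1 → p2) ↔ ¬p3) ∨ (p1 → p3))) ∧ ¬p2) ∧ (p1 ∨ p2)) ∨ p2)}.
(((((p2 ∧ p1) ∨ (((p1 → p2) ↔ ¬p3) ∨ (p1 → p3))) ∧ ¬p2) ∧ (p1 ∨ p2)) ∨ p2): β-rule — branch into ((((p2 ∧ p1) ∨ (((p1 → p2) ↔ ¬p3) ∨ (p1 → p3))) ∧ ¬p2) ∧ (p1 ∨ p2))  //  p2.
  branch 1 (add ((((p2 ∧ p1) ∨ (((p1 → p2) ↔ ¬p3) ∨ (p1 → p3))) ∧ ¬p2) ∧ (p1 ∨ p2))):
    ((((p2 ∧ p1) ∨ (((p1 → p2) ↔ ¬p3) ∨ (p1 → p3))) ∧ ¬p2) ∧ (p1 ∨ p2)): α-rule — add (((p2 ∧ p1) ∨ (((p1 → p2) ↔ ¬p3) ∨ (p1 → p3))) ∧ ¬p2), (p1 ∨ p2).
    (((p2 ∧ p1) ∨ (((p1 → p2) ↔ ¬p3) ∨ (p1 → p3))) ∧ ¬p2): α-rule — add ((p2 ∧ p1) ∨ (((p1 → p2) ↔ ¬p3) ∨ (p1 → p3))), ¬p2.
    (p1 ∨ p2): β-rule — branch into p1  //  p2.
      branch 1.1 (add p1):
        ((p2 ∧ p1) ∨ (((p1 → p2) ↔ ¬p3) ∨ (p1 → p3))): β-rule — branch into (p2 ∧ p1)  //  (((p1 → p2) ↔ ¬p3) ∨ (p1 → p3)).
          branch 1.1.1 (add (p2 ∧ p1)):
            (p2 ∧ p1): α-rule — add p2, p1.
            × closes — contains both p2 and ¬p2.
          branch 1.1.2 (add (((p1 → p2) ↔ ¬p3) ∨ (p1 → p3))):
            (((p1 → p2) ↔ ¬p3) ∨ (p1 → p3)): β-rule — branch into ((p1 → p2) ↔ ¬p3)  //  (p1 → p3).
              branch 1.1.2.1 (add ((p1 → p2) ↔ ¬p3)):
                ((p1 → p2) ↔ ¬p3): β-rule — branch into (p1 → p2), ¬p3  //  ¬(p1 → p2), ¬¬p3.
                  branch 1.1.2.1.1 (add (p1 → p2), ¬p3):
                    (p1 → p2): β-rule — branch into ¬p1  //  p2.
                      branch 1.1.2.1.1.1 (add ¬p1):
                        × closes — contains both p1 and ¬p1.
                      branch 1.1.2.1.1.2 (add p2):
                        × closes — contains both p2 and ¬p2.
                  branch 1.1.2.1.2 (add ¬(p1 → p2), ¬¬p3):
                    ¬(p1 → p2): α-rule — add p1, ¬p2.
                    ○ open, literals {p1=1, p2=0, p3=1}.
              branch 1.1.2.2 (add (p1 → p3)):
                (p1 → p3): β-rule — branch into ¬p1  //  p3.
                  branch 1.1.2.2.1 (add ¬p1):
                    × closes — contains both p1 and ¬p1.
                  branch 1.1.2.2.2 (add p3):
                    ○ open, literals {p1=1, p2=0, p3=1}.
      branch 1.2 (add p2):
        × closes — contains both p2 and ¬p2.
  branch 2 (add p2):
    ○ open, literals {p2=1}.
5 branches closed, 3 open.
Each open branch fixes some atoms; the unmentioned ones are free. Counting distinct full assignments: branch {p1=1, p2=0, p3=1} (none free) contributes 1 new; branch {p1=1, p2=0, p3=1} (none free) contributes 0 new; branch {p2=1} (p1, p3) contributes 4 new. Total: 5.

5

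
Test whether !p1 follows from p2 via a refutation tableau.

Initial set: {p2; !!p1}.
○ open, literals {p1=T, p2=T}.
0 branches closed, 1 open.
An open branch gives a countermodel: p1=T, p2=T (unmentioned atoms arbitrary); the premises hold there but the conclusion fails.

No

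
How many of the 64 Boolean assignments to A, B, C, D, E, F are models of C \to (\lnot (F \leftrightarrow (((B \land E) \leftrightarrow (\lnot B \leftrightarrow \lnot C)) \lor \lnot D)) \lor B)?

56

Initial set: {(C \to (\lnot (F \leftrightarrow (((B \land E) \leftrightarrow (\lnot B \leftrightarrow \lnot C)) \lor \lnot D)) \lor B))}.
(C \to (\lnot (F \leftrightarrow (((B \land E) \leftrightarrow (\lnot B \leftrightarrow \lnot C)) \lor \lnot D)) \lor B)): β-rule — branch into \lnot C  //  (\lnot (F \leftrightarrow (((B \land E) \leftrightarrow (\lnot B \leftrightarrow \lnot C)) \lor \lnot D)) \lor B).
  branch 1 (add \lnot C):
    ○ open, literals {C=false}.
  branch 2 (add (\lnot (F \leftrightarrow (((B \land E) \leftrightarrow (\lnot B \leftrightarrow \lnot C)) \lor \lnot D)) \lor B)):
    (\lnot (F \leftrightarrow (((B \land E) \leftrightarrow (\lnot B \leftrightarrow \lnot C)) \lor \lnot D)) \lor B): β-rule — branch into \lnot (F \leftrightarrow (((B \land E) \leftrightarrow (\lnot B \leftrightarrow \lnot C)) \lor \lnot D))  //  B.
      branch 2.1 (add \lnot (F \leftrightarrow (((B \land E) \leftrightarrow (\lnot B \leftrightarrow \lnot C)) \lor \lnot D))):
        \lnot (F \leftrightarrow (((B \land E) \leftrightarrow (\lnot B \leftrightarrow \lnot C)) \lor \lnot D)): β-rule — branch into F, \lnot (((B \land E) \leftrightarrow (\lnot B \leftrightarrow \lnot C)) \lor \lnot D)  //  \lnot F, (((B \land E) \leftrightarrow (\lnot B \leftrightarrow \lnot C)) \lor \lnot D).
          branch 2.1.1 (add F, \lnot (((B \land E) \leftrightarrow (\lnot B \leftrightarrow \lnot C)) \lor \lnot D)):
            \lnot (((B \land E) \leftrightarrow (\lnot B \leftrightarrow \lnot C)) \lor \lnot D): α-rule — add \lnot ((B \land E) \leftrightarrow (\lnot B \leftrightarrow \lnot C)), \lnot \lnot D.
            \lnot ((B \land E) \leftrightarrow (\lnot B \leftrightarrow \lnot C)): β-rule — branch into (B \land E), \lnot (\lnot B \leftrightarrow \lnot C)  //  \lnot (B \land E), (\lnot B \leftrightarrow \lnot C).
              branch 2.1.1.1 (add (B \land E), \lnot (\lnot B \leftrightarrow \lnot C)):
                (B \land E): α-rule — add B, E.
                \lnot (\lnot B \leftrightarrow \lnot C): β-rule — branch into \lnot B, \lnot \lnot C  //  \lnot \lnot B, \lnot C.
                  branch 2.1.1.1.1 (add \lnot B, \lnot \lnot C):
                    × closes — contains both B and \lnot B.
                  branch 2.1.1.1.2 (add \lnot \lnot B, \lnot C):
                    ○ open, literals {B=true, C=false, D=true, E=true, F=true}.
              branch 2.1.1.2 (add \lnot (B \land E), (\lnot B \leftrightarrow \lnot C)):
                \lnot (B \land E): β-rule — branch into \lnot B  //  \lnot E.
                  branch 2.1.1.2.1 (add \lnot B):
                    (\lnot B \leftrightarrow \lnot C): β-rule — branch into \lnot B, \lnot C  //  \lnot \lnot B, \lnot \lnot C.
                      branch 2.1.1.2.1.1 (add \lnot B, \lnot C):
                        ○ open, literals {B=false, C=false, D=true, F=true}.
                      branch 2.1.1.2.1.2 (add \lnot \lnot B, \lnot \lnot C):
                        × closes — contains both B and \lnot B.
                  branch 2.1.1.2.2 (add \lnot E):
                    (\lnot B \leftrightarrow \lnot C): β-rule — branch into \lnot B, \lnot C  //  \lnot \lnot B, \lnot \lnot C.
                      branch 2.1.1.2.2.1 (add \lnot B, \lnot C):
                        ○ open, literals {B=false, C=false, D=true, E=false, F=true}.
                      branch 2.1.1.2.2.2 (add \lnot \lnot B, \lnot \lnot C):
                        ○ open, literals {B=true, C=true, D=true, E=false, F=true}.
          branch 2.1.2 (add \lnot F, (((B \land E) \leftrightarrow (\lnot B \leftrightarrow \lnot C)) \lor \lnot D)):
            (((B \land E) \leftrightarrow (\lnot B \leftrightarrow \lnot C)) \lor \lnot D): β-rule — branch into ((B \land E) \leftrightarrow (\lnot B \leftrightarrow \lnot C))  //  \lnot D.
              branch 2.1.2.1 (add ((B \land E) \leftrightarrow (\lnot B \leftrightarrow \lnot C))):
                ((B \land E) \leftrightarrow (\lnot B \leftrightarrow \lnot C)): β-rule — branch into (B \land E), (\lnot B \leftrightarrow \lnot C)  //  \lnot (B \land E), \lnot (\lnot B \leftrightarrow \lnot C).
                  branch 2.1.2.1.1 (add (B \land E), (\lnot B \leftrightarrow \lnot C)):
                    (B \land E): α-rule — add B, E.
                    (\lnot B \leftrightarrow \lnot C): β-rule — branch into \lnot B, \lnot C  //  \lnot \lnot B, \lnot \lnot C.
                      branch 2.1.2.1.1.1 (add \lnot B, \lnot C):
                        × closes — contains both B and \lnot B.
                      branch 2.1.2.1.1.2 (add \lnot \lnot B, \lnot \lnot C):
                        ○ open, literals {B=true, C=true, E=true, F=false}.
                  branch 2.1.2.1.2 (add \lnot (B \land E), \lnot (\lnot B \leftrightarrow \lnot C)):
                    \lnot (B \land E): β-rule — branch into \lnot B  //  \lnot E.
                      branch 2.1.2.1.2.1 (add \lnot B):
                        \lnot (\lnot B \leftrightarrow \lnot C): β-rule — branch into \lnot B, \lnot \lnot C  //  \lnot \lnot B, \lnot C.
                          branch 2.1.2.1.2.1.1 (add \lnot B, \lnot \lnot C):
                            ○ open, literals {B=false, C=true, F=false}.
                          branch 2.1.2.1.2.1.2 (add \lnot \lnot B, \lnot C):
                            × closes — contains both B and \lnot B.
                      branch 2.1.2.1.2.2 (add \lnot E):
                        \lnot (\lnot B \leftrightarrow \lnot C): β-rule — branch into \lnot B, \lnot \lnot C  //  \lnot \lnot B, \lnot C.
                          branch 2.1.2.1.2.2.1 (add \lnot B, \lnot \lnot C):
                            ○ open, literals {B=false, C=true, E=false, F=false}.
                          branch 2.1.2.1.2.2.2 (add \lnot \lnot B, \lnot C):
                            ○ open, literals {B=true, C=false, E=false, F=false}.
              branch 2.1.2.2 (add \lnot D):
                ○ open, literals {D=false, F=false}.
      branch 2.2 (add B):
        ○ open, literals {B=true}.
4 branches closed, 11 open.
Each open branch fixes some atoms; the unmentioned ones are free. Counting distinct full assignments: branch {C=false} (A, B, D, E, F) contributes 32 new; branch {B=true, C=false, D=true, E=true, F=true} (A) contributes 0 new; branch {B=false, C=false, D=true, F=true} (A, E) contributes 0 new; branch {B=false, C=false, D=true, E=false, F=true} (A) contributes 0 new; branch {B=true, C=true, D=true, E=false, F=true} (A) contributes 2 new; branch {B=true, C=true, E=true, F=false} (A, D) contributes 4 new; branch {B=false, C=true, F=false} (A, D, E) contributes 8 new; branch {B=false, C=true, E=false, F=false} (A, D) contributes 0 new; branch {B=true, C=false, E=false, F=false} (A, D) contributes 0 new; branch {D=false, F=false} (A, B, C, E) contributes 2 new; branch {B=true} (A, C, D, E, F) contributes 8 new. Total: 56.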